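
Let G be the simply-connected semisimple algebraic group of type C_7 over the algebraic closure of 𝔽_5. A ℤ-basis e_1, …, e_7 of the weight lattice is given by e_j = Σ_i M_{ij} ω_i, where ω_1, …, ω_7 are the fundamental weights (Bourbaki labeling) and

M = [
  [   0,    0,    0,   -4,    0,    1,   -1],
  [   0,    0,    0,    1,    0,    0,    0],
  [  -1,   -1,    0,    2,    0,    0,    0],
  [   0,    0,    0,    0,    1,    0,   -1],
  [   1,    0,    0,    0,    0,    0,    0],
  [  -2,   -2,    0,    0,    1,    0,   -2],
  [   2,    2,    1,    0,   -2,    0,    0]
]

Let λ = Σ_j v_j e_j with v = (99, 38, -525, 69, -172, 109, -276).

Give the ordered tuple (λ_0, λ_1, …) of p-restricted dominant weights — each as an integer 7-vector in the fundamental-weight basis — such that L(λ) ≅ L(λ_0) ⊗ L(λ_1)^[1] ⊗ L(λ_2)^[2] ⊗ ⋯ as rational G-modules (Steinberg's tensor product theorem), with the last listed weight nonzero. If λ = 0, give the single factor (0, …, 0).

Compute c_i = Σ_j M_{ij} v_j with v = (99, 38, -525, 69, -172, 109, -276):
  c_1 = (0)·(99) + (0)·(38) + (0)·(-525) + (-4)·(69) + (0)·(-172) + (1)·(109) + (-1)·(-276) = 109
  c_2 = (0)·(99) + (0)·(38) + (0)·(-525) + (1)·(69) + (0)·(-172) + (0)·(109) + (0)·(-276) = 69
  c_3 = (-1)·(99) + (-1)·(38) + (0)·(-525) + (2)·(69) + (0)·(-172) + (0)·(109) + (0)·(-276) = 1
  c_4 = (0)·(99) + (0)·(38) + (0)·(-525) + (0)·(69) + (1)·(-172) + (0)·(109) + (-1)·(-276) = 104
  c_5 = (1)·(99) + (0)·(38) + (0)·(-525) + (0)·(69) + (0)·(-172) + (0)·(109) + (0)·(-276) = 99
  c_6 = (-2)·(99) + (-2)·(38) + (0)·(-525) + (0)·(69) + (1)·(-172) + (0)·(109) + (-2)·(-276) = 106
  c_7 = (2)·(99) + (2)·(38) + (1)·(-525) + (0)·(69) + (-2)·(-172) + (0)·(109) + (0)·(-276) = 93
Expand coordinatewise in base 5:
  c_1 = 109 = 4·5^0 + 1·5^1 + 4·5^2
  c_2 = 69 = 4·5^0 + 3·5^1 + 2·5^2
  c_3 = 1 = 1·5^0
  c_4 = 104 = 4·5^0 + 0·5^1 + 4·5^2
  c_5 = 99 = 4·5^0 + 4·5^1 + 3·5^2
  c_6 = 106 = 1·5^0 + 1·5^1 + 4·5^2
  c_7 = 93 = 3·5^0 + 3·5^1 + 3·5^2
p-restricted factor λ_0 = (4, 4, 1, 4, 4, 1, 3)
p-restricted factor λ_1 = (1, 3, 0, 0, 4, 1, 3)
p-restricted factor λ_2 = (4, 2, 0, 4, 3, 4, 3)

((4, 4, 1, 4, 4, 1, 3), (1, 3, 0, 0, 4, 1, 3), (4, 2, 0, 4, 3, 4, 3))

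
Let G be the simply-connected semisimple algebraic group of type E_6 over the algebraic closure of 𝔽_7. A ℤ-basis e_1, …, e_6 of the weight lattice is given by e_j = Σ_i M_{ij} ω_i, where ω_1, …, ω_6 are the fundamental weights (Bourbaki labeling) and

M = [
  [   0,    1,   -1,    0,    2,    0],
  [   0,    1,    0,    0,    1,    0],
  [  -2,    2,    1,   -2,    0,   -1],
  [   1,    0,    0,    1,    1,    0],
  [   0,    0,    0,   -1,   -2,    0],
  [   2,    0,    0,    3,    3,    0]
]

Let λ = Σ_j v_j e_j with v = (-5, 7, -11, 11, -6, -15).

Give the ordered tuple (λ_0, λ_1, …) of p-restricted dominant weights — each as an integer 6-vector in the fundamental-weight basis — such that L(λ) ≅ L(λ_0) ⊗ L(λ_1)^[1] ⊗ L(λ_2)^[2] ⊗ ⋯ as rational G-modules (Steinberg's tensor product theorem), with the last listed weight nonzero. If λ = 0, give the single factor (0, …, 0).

Converting to the ω-basis (c_i = row i of M dotted with v = (-5, 7, -11, 11, -6, -15)):
  c_1 = (0)·(-5) + 1·7 + (-1)·(-11) + 0·11 + (2)·(-6) + (0)·(-15) = 6
  c_2 = (0)·(-5) + 1·7 + (0)·(-11) + 0·11 + (1)·(-6) + (0)·(-15) = 1
  c_3 = (-2)·(-5) + 2·7 + (1)·(-11) + (-2)·(11) + (0)·(-6) + (-1)·(-15) = 6
  c_4 = (1)·(-5) + 0·7 + (0)·(-11) + 1·11 + (1)·(-6) + (0)·(-15) = 0
  c_5 = (0)·(-5) + 0·7 + (0)·(-11) + (-1)·(11) + (-2)·(-6) + (0)·(-15) = 1
  c_6 = (2)·(-5) + 0·7 + (0)·(-11) + 3·11 + (3)·(-6) + (0)·(-15) = 5
Expand coordinatewise in base 7:
  c_1 = 6 = 6·7^0
  c_2 = 1 = 1·7^0
  c_3 = 6 = 6·7^0
  c_4 = 0
  c_5 = 1 = 1·7^0
  c_6 = 5 = 5·7^0
λ_0 = (6, 1, 6, 0, 1, 5)

((6, 1, 6, 0, 1, 5),)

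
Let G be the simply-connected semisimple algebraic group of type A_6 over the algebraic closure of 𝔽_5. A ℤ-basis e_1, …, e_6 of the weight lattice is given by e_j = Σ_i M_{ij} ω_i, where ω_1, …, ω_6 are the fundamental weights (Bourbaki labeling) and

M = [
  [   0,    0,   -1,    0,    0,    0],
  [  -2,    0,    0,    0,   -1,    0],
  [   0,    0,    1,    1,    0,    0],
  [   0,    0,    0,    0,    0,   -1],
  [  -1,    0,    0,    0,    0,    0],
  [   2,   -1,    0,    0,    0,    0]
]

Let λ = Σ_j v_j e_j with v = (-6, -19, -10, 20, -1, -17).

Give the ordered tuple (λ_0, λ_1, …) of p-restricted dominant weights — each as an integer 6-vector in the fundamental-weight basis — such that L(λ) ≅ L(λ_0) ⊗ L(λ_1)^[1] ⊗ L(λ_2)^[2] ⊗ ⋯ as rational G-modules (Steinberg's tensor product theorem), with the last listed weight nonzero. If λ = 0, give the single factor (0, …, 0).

((0, 3, 0, 2, 1, 2), (2, 2, 2, 3, 1, 1))

In the fundamental-weight basis, λ has coordinates c = M·v (v = (-6, -19, -10, 20, -1, -17)):
  c_1 = (0)·(-6) + (0)·(-19) + (-1)·(-10) + (0)·(20) + (0)·(-1) + (0)·(-17) = 10
  c_2 = (-2)·(-6) + (0)·(-19) + (0)·(-10) + (0)·(20) + (-1)·(-1) + (0)·(-17) = 13
  c_3 = (0)·(-6) + (0)·(-19) + (1)·(-10) + (1)·(20) + (0)·(-1) + (0)·(-17) = 10
  c_4 = (0)·(-6) + (0)·(-19) + (0)·(-10) + (0)·(20) + (0)·(-1) + (-1)·(-17) = 17
  c_5 = (-1)·(-6) + (0)·(-19) + (0)·(-10) + (0)·(20) + (0)·(-1) + (0)·(-17) = 6
  c_6 = (2)·(-6) + (-1)·(-19) + (0)·(-10) + (0)·(20) + (0)·(-1) + (0)·(-17) = 7
Writing each c_i in base p = 5:
  c_1 = 10 = 0·5^0 + 2·5^1
  c_2 = 13 = 3·5^0 + 2·5^1
  c_3 = 10 = 0·5^0 + 2·5^1
  c_4 = 17 = 2·5^0 + 3·5^1
  c_5 = 6 = 1·5^0 + 1·5^1
  c_6 = 7 = 2·5^0 + 1·5^1
p-restricted factor λ_0 = (0, 3, 0, 2, 1, 2)
p-restricted factor λ_1 = (2, 2, 2, 3, 1, 1)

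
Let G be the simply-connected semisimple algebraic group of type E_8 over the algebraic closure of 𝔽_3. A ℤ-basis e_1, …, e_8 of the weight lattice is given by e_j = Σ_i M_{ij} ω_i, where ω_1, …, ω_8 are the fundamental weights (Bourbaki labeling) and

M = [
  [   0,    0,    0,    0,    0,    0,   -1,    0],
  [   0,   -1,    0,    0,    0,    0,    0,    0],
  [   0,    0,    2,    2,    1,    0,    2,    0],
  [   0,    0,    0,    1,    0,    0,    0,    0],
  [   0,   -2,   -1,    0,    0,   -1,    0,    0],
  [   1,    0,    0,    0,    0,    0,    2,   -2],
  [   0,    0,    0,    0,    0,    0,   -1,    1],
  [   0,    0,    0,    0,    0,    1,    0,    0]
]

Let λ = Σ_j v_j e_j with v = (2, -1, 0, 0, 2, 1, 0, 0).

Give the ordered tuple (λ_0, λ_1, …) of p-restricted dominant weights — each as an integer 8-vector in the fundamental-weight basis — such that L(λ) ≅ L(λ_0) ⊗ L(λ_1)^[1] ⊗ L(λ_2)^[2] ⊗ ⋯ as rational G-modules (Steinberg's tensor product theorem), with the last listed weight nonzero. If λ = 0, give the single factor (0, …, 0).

((0, 1, 2, 0, 1, 2, 0, 1),)

ω-coordinates c = M·v, v = (2, -1, 0, 0, 2, 1, 0, 0):
  c_1 = 0·2 + (0)·(-1) + 0·0 + 0·0 + 0·2 + 0·1 + (-1)·(0) + 0·0 = 0
  c_2 = 0·2 + (-1)·(-1) + 0·0 + 0·0 + 0·2 + 0·1 + 0·0 + 0·0 = 1
  c_3 = 0·2 + (0)·(-1) + 2·0 + 2·0 + 1·2 + 0·1 + 2·0 + 0·0 = 2
  c_4 = 0·2 + (0)·(-1) + 0·0 + 1·0 + 0·2 + 0·1 + 0·0 + 0·0 = 0
  c_5 = 0·2 + (-2)·(-1) + (-1)·(0) + 0·0 + 0·2 + (-1)·(1) + 0·0 + 0·0 = 1
  c_6 = 1·2 + (0)·(-1) + 0·0 + 0·0 + 0·2 + 0·1 + 2·0 + (-2)·(0) = 2
  c_7 = 0·2 + (0)·(-1) + 0·0 + 0·0 + 0·2 + 0·1 + (-1)·(0) + 1·0 = 0
  c_8 = 0·2 + (0)·(-1) + 0·0 + 0·0 + 0·2 + 1·1 + 0·0 + 0·0 = 1
Base-3 expansion of each c_i:
  c_1 = 0
  c_2 = 1 = 1·3^0
  c_3 = 2 = 2·3^0
  c_4 = 0
  c_5 = 1 = 1·3^0
  c_6 = 2 = 2·3^0
  c_7 = 0
  c_8 = 1 = 1·3^0
λ_0 = (0, 1, 2, 0, 1, 2, 0, 1)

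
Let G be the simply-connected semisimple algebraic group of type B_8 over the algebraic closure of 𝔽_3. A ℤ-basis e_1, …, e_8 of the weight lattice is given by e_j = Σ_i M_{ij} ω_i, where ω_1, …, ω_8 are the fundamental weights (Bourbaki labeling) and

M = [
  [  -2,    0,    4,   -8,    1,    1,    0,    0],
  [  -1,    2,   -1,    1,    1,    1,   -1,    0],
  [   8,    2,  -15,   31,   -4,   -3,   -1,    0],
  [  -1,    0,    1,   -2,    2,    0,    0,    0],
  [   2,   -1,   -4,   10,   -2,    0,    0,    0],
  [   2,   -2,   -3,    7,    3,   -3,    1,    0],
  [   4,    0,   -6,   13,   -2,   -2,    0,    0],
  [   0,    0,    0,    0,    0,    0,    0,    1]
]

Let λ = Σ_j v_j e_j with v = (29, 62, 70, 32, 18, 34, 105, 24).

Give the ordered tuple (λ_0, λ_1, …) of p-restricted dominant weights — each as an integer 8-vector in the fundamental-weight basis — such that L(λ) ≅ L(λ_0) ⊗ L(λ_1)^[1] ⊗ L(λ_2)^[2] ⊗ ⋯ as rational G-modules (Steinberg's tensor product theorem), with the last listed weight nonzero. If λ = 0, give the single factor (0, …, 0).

ω-coordinates c = M·v, v = (29, 62, 70, 32, 18, 34, 105, 24):
  c_1 = (-2)·(29) + (0)·(62) + (4)·(70) + (-8)·(32) + (1)·(18) + (1)·(34) + (0)·(105) + (0)·(24) = 18
  c_2 = (-1)·(29) + (2)·(62) + (-1)·(70) + (1)·(32) + (1)·(18) + (1)·(34) + (-1)·(105) + (0)·(24) = 4
  c_3 = (8)·(29) + (2)·(62) + (-15)·(70) + (31)·(32) + (-4)·(18) + (-3)·(34) + (-1)·(105) + (0)·(24) = 19
  c_4 = (-1)·(29) + (0)·(62) + (1)·(70) + (-2)·(32) + (2)·(18) + (0)·(34) + (0)·(105) + (0)·(24) = 13
  c_5 = (2)·(29) + (-1)·(62) + (-4)·(70) + (10)·(32) + (-2)·(18) + (0)·(34) + (0)·(105) + (0)·(24) = 0
  c_6 = (2)·(29) + (-2)·(62) + (-3)·(70) + (7)·(32) + (3)·(18) + (-3)·(34) + (1)·(105) + (0)·(24) = 5
  c_7 = (4)·(29) + (0)·(62) + (-6)·(70) + (13)·(32) + (-2)·(18) + (-2)·(34) + (0)·(105) + (0)·(24) = 8
  c_8 = (0)·(29) + (0)·(62) + (0)·(70) + (0)·(32) + (0)·(18) + (0)·(34) + (0)·(105) + (1)·(24) = 24
Writing each c_i in base p = 3:
  c_1 = 18 = 0·3^0 + 0·3^1 + 2·3^2
  c_2 = 4 = 1·3^0 + 1·3^1
  c_3 = 19 = 1·3^0 + 0·3^1 + 2·3^2
  c_4 = 13 = 1·3^0 + 1·3^1 + 1·3^2
  c_5 = 0
  c_6 = 5 = 2·3^0 + 1·3^1
  c_7 = 8 = 2·3^0 + 2·3^1
  c_8 = 24 = 0·3^0 + 2·3^1 + 2·3^2
Factor λ_0 = (0, 1, 1, 1, 0, 2, 2, 0)
Factor λ_1 = (0, 1, 0, 1, 0, 1, 2, 2)
Factor λ_2 = (2, 0, 2, 1, 0, 0, 0, 2)

((0, 1, 1, 1, 0, 2, 2, 0), (0, 1, 0, 1, 0, 1, 2, 2), (2, 0, 2, 1, 0, 0, 0, 2))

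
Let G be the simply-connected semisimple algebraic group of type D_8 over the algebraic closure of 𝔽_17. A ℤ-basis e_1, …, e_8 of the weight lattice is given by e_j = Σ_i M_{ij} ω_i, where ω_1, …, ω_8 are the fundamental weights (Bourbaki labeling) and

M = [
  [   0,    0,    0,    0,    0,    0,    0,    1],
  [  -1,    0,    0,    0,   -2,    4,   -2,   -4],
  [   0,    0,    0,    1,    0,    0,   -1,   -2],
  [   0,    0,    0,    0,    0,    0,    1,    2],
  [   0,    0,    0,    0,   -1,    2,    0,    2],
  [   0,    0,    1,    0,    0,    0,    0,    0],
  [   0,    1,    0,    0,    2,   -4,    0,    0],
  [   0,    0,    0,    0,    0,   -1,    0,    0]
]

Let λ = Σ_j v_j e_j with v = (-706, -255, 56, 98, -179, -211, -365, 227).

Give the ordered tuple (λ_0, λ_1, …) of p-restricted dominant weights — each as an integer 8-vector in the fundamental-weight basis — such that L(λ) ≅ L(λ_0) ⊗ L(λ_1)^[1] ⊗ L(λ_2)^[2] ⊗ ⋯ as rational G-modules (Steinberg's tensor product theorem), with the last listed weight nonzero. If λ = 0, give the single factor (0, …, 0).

Change of basis e → ω: c = M·v where v = (-706, -255, 56, 98, -179, -211, -365, 227):
  c_1 = (0)·(-706) + (0)·(-255) + (0)·(56) + (0)·(98) + (0)·(-179) + (0)·(-211) + (0)·(-365) + (1)·(227) = 227
  c_2 = (-1)·(-706) + (0)·(-255) + (0)·(56) + (0)·(98) + (-2)·(-179) + (4)·(-211) + (-2)·(-365) + (-4)·(227) = 42
  c_3 = (0)·(-706) + (0)·(-255) + (0)·(56) + (1)·(98) + (0)·(-179) + (0)·(-211) + (-1)·(-365) + (-2)·(227) = 9
  c_4 = (0)·(-706) + (0)·(-255) + (0)·(56) + (0)·(98) + (0)·(-179) + (0)·(-211) + (1)·(-365) + (2)·(227) = 89
  c_5 = (0)·(-706) + (0)·(-255) + (0)·(56) + (0)·(98) + (-1)·(-179) + (2)·(-211) + (0)·(-365) + (2)·(227) = 211
  c_6 = (0)·(-706) + (0)·(-255) + (1)·(56) + (0)·(98) + (0)·(-179) + (0)·(-211) + (0)·(-365) + (0)·(227) = 56
  c_7 = (0)·(-706) + (1)·(-255) + (0)·(56) + (0)·(98) + (2)·(-179) + (-4)·(-211) + (0)·(-365) + (0)·(227) = 231
  c_8 = (0)·(-706) + (0)·(-255) + (0)·(56) + (0)·(98) + (0)·(-179) + (-1)·(-211) + (0)·(-365) + (0)·(227) = 211
Expand coordinatewise in base 17:
  c_1 = 227 = 6·17^0 + 13·17^1
  c_2 = 42 = 8·17^0 + 2·17^1
  c_3 = 9 = 9·17^0
  c_4 = 89 = 4·17^0 + 5·17^1
  c_5 = 211 = 7·17^0 + 12·17^1
  c_6 = 56 = 5·17^0 + 3·17^1
  c_7 = 231 = 10·17^0 + 13·17^1
  c_8 = 211 = 7·17^0 + 12·17^1
λ_0 = (6, 8, 9, 4, 7, 5, 10, 7)
λ_1 = (13, 2, 0, 5, 12, 3, 13, 12)

((6, 8, 9, 4, 7, 5, 10, 7), (13, 2, 0, 5, 12, 3, 13, 12))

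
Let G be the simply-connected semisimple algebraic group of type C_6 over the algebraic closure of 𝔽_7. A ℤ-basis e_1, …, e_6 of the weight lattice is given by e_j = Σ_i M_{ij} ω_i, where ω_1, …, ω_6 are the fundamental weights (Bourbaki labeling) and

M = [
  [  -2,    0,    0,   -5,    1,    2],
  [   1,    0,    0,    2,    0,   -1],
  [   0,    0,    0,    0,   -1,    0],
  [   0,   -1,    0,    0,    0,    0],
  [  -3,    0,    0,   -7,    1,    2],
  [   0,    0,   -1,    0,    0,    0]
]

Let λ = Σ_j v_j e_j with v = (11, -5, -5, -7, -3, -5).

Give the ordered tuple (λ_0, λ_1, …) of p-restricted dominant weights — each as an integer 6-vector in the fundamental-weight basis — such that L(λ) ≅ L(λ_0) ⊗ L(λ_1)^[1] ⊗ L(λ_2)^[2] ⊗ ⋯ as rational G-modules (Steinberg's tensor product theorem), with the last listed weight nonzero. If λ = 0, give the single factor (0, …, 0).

In the fundamental-weight basis, λ has coordinates c = M·v (v = (11, -5, -5, -7, -3, -5)):
  c_1 = (-2)·(11) + (0)·(-5) + (0)·(-5) + (-5)·(-7) + (1)·(-3) + (2)·(-5) = 0
  c_2 = 1·11 + (0)·(-5) + (0)·(-5) + (2)·(-7) + (0)·(-3) + (-1)·(-5) = 2
  c_3 = 0·11 + (0)·(-5) + (0)·(-5) + (0)·(-7) + (-1)·(-3) + (0)·(-5) = 3
  c_4 = 0·11 + (-1)·(-5) + (0)·(-5) + (0)·(-7) + (0)·(-3) + (0)·(-5) = 5
  c_5 = (-3)·(11) + (0)·(-5) + (0)·(-5) + (-7)·(-7) + (1)·(-3) + (2)·(-5) = 3
  c_6 = 0·11 + (0)·(-5) + (-1)·(-5) + (0)·(-7) + (0)·(-3) + (0)·(-5) = 5
p = 7; digits c_i = Σ_j d_{ij}·7^j, 0 ≤ d_{ij} < 7:
  c_1 = 0
  c_2 = 2 = 2·7^0
  c_3 = 3 = 3·7^0
  c_4 = 5 = 5·7^0
  c_5 = 3 = 3·7^0
  c_6 = 5 = 5·7^0
p-restricted factor λ_0 = (0, 2, 3, 5, 3, 5)

((0, 2, 3, 5, 3, 5),)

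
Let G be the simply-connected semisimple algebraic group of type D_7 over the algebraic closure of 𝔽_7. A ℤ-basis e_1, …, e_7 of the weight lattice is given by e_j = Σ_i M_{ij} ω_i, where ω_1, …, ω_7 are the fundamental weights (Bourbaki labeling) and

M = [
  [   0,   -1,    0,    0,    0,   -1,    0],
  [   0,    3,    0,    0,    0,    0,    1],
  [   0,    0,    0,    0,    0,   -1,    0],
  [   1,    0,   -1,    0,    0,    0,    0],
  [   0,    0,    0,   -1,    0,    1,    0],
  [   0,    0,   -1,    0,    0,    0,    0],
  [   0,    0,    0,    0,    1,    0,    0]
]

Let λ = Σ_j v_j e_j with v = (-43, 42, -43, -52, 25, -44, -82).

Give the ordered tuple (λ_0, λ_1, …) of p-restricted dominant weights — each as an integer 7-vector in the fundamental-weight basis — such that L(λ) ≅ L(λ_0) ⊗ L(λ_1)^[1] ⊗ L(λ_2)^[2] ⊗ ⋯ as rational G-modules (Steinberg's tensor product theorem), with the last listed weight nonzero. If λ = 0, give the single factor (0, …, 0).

((2, 2, 2, 0, 1, 1, 4), (0, 6, 6, 0, 1, 6, 3))

Converting to the ω-basis (c_i = row i of M dotted with v = (-43, 42, -43, -52, 25, -44, -82)):
  c_1 = (0)·(-43) + (-1)·(42) + (0)·(-43) + (0)·(-52) + 0·25 + (-1)·(-44) + (0)·(-82) = 2
  c_2 = (0)·(-43) + 3·42 + (0)·(-43) + (0)·(-52) + 0·25 + (0)·(-44) + (1)·(-82) = 44
  c_3 = (0)·(-43) + 0·42 + (0)·(-43) + (0)·(-52) + 0·25 + (-1)·(-44) + (0)·(-82) = 44
  c_4 = (1)·(-43) + 0·42 + (-1)·(-43) + (0)·(-52) + 0·25 + (0)·(-44) + (0)·(-82) = 0
  c_5 = (0)·(-43) + 0·42 + (0)·(-43) + (-1)·(-52) + 0·25 + (1)·(-44) + (0)·(-82) = 8
  c_6 = (0)·(-43) + 0·42 + (-1)·(-43) + (0)·(-52) + 0·25 + (0)·(-44) + (0)·(-82) = 43
  c_7 = (0)·(-43) + 0·42 + (0)·(-43) + (0)·(-52) + 1·25 + (0)·(-44) + (0)·(-82) = 25
Writing each c_i in base p = 7:
  c_1 = 2 = 2·7^0
  c_2 = 44 = 2·7^0 + 6·7^1
  c_3 = 44 = 2·7^0 + 6·7^1
  c_4 = 0
  c_5 = 8 = 1·7^0 + 1·7^1
  c_6 = 43 = 1·7^0 + 6·7^1
  c_7 = 25 = 4·7^0 + 3·7^1
p-restricted factor λ_0 = (2, 2, 2, 0, 1, 1, 4)
p-restricted factor λ_1 = (0, 6, 6, 0, 1, 6, 3)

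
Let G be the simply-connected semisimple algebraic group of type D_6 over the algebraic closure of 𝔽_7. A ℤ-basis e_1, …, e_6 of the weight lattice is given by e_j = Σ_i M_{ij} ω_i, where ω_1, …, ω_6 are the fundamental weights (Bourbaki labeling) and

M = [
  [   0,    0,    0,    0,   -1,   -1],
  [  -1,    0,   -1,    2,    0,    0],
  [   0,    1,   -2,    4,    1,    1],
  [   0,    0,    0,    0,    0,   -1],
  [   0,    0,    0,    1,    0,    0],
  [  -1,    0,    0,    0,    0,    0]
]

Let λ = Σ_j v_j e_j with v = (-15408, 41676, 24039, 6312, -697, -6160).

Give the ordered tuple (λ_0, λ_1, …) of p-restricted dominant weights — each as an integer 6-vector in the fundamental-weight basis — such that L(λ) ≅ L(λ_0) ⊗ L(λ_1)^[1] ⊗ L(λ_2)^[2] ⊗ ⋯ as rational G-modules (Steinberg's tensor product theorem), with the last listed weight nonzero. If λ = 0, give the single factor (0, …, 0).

((4, 3, 5, 0, 5, 1), (6, 3, 4, 5, 5, 3), (6, 4, 6, 6, 2, 6), (5, 4, 6, 3, 4, 2), (2, 1, 4, 2, 2, 6))

Change of basis e → ω: c = M·v where v = (-15408, 41676, 24039, 6312, -697, -6160):
  c_1 = (0)·(-15408) + 0·41676 + 0·24039 + 0·6312 + (-1)·(-697) + (-1)·(-6160) = 6857
  c_2 = (-1)·(-15408) + 0·41676 + (-1)·(24039) + 2·6312 + (0)·(-697) + (0)·(-6160) = 3993
  c_3 = (0)·(-15408) + 1·41676 + (-2)·(24039) + 4·6312 + (1)·(-697) + (1)·(-6160) = 11989
  c_4 = (0)·(-15408) + 0·41676 + 0·24039 + 0·6312 + (0)·(-697) + (-1)·(-6160) = 6160
  c_5 = (0)·(-15408) + 0·41676 + 0·24039 + 1·6312 + (0)·(-697) + (0)·(-6160) = 6312
  c_6 = (-1)·(-15408) + 0·41676 + 0·24039 + 0·6312 + (0)·(-697) + (0)·(-6160) = 15408
Writing each c_i in base p = 7:
  c_1 = 6857 = 4·7^0 + 6·7^1 + 6·7^2 + 5·7^3 + 2·7^4
  c_2 = 3993 = 3·7^0 + 3·7^1 + 4·7^2 + 4·7^3 + 1·7^4
  c_3 = 11989 = 5·7^0 + 4·7^1 + 6·7^2 + 6·7^3 + 4·7^4
  c_4 = 6160 = 0·7^0 + 5·7^1 + 6·7^2 + 3·7^3 + 2·7^4
  c_5 = 6312 = 5·7^0 + 5·7^1 + 2·7^2 + 4·7^3 + 2·7^4
  c_6 = 15408 = 1·7^0 + 3·7^1 + 6·7^2 + 2·7^3 + 6·7^4
p-restricted factor λ_0 = (4, 3, 5, 0, 5, 1)
p-restricted factor λ_1 = (6, 3, 4, 5, 5, 3)
p-restricted factor λ_2 = (6, 4, 6, 6, 2, 6)
p-restricted factor λ_3 = (5, 4, 6, 3, 4, 2)
p-restricted factor λ_4 = (2, 1, 4, 2, 2, 6)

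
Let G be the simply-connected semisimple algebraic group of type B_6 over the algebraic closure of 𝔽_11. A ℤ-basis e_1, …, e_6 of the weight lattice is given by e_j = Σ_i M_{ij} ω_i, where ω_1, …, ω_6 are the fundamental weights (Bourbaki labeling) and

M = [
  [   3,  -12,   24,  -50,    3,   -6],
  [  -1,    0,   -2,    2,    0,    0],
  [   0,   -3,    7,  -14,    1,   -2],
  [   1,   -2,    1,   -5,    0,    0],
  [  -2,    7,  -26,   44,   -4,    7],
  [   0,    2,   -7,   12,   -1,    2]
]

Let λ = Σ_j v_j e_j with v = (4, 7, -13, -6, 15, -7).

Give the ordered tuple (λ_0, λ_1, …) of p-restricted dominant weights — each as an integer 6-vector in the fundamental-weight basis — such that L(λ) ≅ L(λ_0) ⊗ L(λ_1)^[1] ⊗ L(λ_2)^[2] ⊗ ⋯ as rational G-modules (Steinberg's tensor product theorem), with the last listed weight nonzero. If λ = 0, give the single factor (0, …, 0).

Compute c_i = Σ_j M_{ij} v_j with v = (4, 7, -13, -6, 15, -7):
  c_1 = 3*4 + -12*7 + 24*-13 + -50*-6 + 3*15 + -6*-7 = 3
  c_2 = -1*4 + 0*7 + -2*-13 + 2*-6 + 0*15 + 0*-7 = 10
  c_3 = 0*4 + -3*7 + 7*-13 + -14*-6 + 1*15 + -2*-7 = 1
  c_4 = 1*4 + -2*7 + 1*-13 + -5*-6 + 0*15 + 0*-7 = 7
  c_5 = -2*4 + 7*7 + -26*-13 + 44*-6 + -4*15 + 7*-7 = 6
  c_6 = 0*4 + 2*7 + -7*-13 + 12*-6 + -1*15 + 2*-7 = 4
Writing each c_i in base p = 11:
  c_1 = 3 = 3·11^0
  c_2 = 10 = 10·11^0
  c_3 = 1 = 1·11^0
  c_4 = 7 = 7·11^0
  c_5 = 6 = 6·11^0
  c_6 = 4 = 4·11^0
λ_0 = (3, 10, 1, 7, 6, 4)

((3, 10, 1, 7, 6, 4),)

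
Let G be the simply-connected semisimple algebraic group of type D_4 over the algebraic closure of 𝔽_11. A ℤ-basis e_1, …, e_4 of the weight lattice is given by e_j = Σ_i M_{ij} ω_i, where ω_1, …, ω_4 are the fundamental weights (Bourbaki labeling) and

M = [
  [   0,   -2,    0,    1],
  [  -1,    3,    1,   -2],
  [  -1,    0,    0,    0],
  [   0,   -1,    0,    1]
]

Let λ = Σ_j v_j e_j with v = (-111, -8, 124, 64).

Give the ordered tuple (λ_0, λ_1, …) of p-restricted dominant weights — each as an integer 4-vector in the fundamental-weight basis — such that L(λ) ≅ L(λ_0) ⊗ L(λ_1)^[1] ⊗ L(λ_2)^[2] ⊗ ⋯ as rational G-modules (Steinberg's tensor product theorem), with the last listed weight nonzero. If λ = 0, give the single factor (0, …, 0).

((3, 6, 1, 6), (7, 7, 10, 6))

In the fundamental-weight basis, λ has coordinates c = M·v (v = (-111, -8, 124, 64)):
  c_1 = (0)·(-111) + (-2)·(-8) + (0)·(124) + (1)·(64) = 80
  c_2 = (-1)·(-111) + (3)·(-8) + (1)·(124) + (-2)·(64) = 83
  c_3 = (-1)·(-111) + (0)·(-8) + (0)·(124) + (0)·(64) = 111
  c_4 = (0)·(-111) + (-1)·(-8) + (0)·(124) + (1)·(64) = 72
p = 11; digits c_i = Σ_j d_{ij}·11^j, 0 ≤ d_{ij} < 11:
  c_1 = 80 = 3·11^0 + 7·11^1
  c_2 = 83 = 6·11^0 + 7·11^1
  c_3 = 111 = 1·11^0 + 10·11^1
  c_4 = 72 = 6·11^0 + 6·11^1
λ_0 = (3, 6, 1, 6)
λ_1 = (7, 7, 10, 6)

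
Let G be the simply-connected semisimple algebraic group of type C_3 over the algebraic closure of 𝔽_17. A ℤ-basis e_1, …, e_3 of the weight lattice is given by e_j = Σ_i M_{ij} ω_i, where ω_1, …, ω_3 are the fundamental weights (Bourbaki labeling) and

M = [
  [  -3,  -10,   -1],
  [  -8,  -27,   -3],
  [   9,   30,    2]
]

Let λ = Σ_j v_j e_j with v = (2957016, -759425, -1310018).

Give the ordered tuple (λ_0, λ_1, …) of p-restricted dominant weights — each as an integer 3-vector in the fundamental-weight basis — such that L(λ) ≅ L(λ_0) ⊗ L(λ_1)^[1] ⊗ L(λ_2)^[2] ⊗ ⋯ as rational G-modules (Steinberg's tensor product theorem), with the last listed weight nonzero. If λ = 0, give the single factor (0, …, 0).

((2, 5, 9), (16, 7, 1), (12, 7, 6), (6, 5, 8), (0, 9, 14))

ω-coordinates c = M·v, v = (2957016, -759425, -1310018):
  c_1 = (-3)·(2957016) + (-10)·(-759425) + (-1)·(-1310018) = 33220
  c_2 = (-8)·(2957016) + (-27)·(-759425) + (-3)·(-1310018) = 778401
  c_3 = 9·2957016 + (30)·(-759425) + (2)·(-1310018) = 1210358
Expand coordinatewise in base 17:
  c_1 = 33220 = 2·17^0 + 16·17^1 + 12·17^2 + 6·17^3
  c_2 = 778401 = 5·17^0 + 7·17^1 + 7·17^2 + 5·17^3 + 9·17^4
  c_3 = 1210358 = 9·17^0 + 1·17^1 + 6·17^2 + 8·17^3 + 14·17^4
λ_0 = (2, 5, 9)
λ_1 = (16, 7, 1)
λ_2 = (12, 7, 6)
λ_3 = (6, 5, 8)
λ_4 = (0, 9, 14)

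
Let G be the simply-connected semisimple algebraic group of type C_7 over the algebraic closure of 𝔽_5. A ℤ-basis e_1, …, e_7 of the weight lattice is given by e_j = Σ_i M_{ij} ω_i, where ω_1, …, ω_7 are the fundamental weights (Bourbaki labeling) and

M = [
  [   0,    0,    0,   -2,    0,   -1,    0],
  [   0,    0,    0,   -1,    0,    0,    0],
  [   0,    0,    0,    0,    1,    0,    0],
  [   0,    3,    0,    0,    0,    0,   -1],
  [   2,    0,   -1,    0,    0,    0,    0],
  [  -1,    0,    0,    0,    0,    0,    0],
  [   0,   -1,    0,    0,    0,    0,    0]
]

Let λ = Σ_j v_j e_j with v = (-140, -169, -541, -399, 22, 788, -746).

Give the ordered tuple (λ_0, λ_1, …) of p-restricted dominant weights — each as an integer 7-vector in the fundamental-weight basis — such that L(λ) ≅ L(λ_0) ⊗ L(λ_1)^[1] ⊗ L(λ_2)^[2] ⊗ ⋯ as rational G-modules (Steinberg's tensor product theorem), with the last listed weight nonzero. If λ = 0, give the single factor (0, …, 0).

Change of basis e → ω: c = M·v where v = (-140, -169, -541, -399, 22, 788, -746):
  c_1 = 0*-140 + 0*-169 + 0*-541 + -2*-399 + 0*22 + -1*788 + 0*-746 = 10
  c_2 = 0*-140 + 0*-169 + 0*-541 + -1*-399 + 0*22 + 0*788 + 0*-746 = 399
  c_3 = 0*-140 + 0*-169 + 0*-541 + 0*-399 + 1*22 + 0*788 + 0*-746 = 22
  c_4 = 0*-140 + 3*-169 + 0*-541 + 0*-399 + 0*22 + 0*788 + -1*-746 = 239
  c_5 = 2*-140 + 0*-169 + -1*-541 + 0*-399 + 0*22 + 0*788 + 0*-746 = 261
  c_6 = -1*-140 + 0*-169 + 0*-541 + 0*-399 + 0*22 + 0*788 + 0*-746 = 140
  c_7 = 0*-140 + -1*-169 + 0*-541 + 0*-399 + 0*22 + 0*788 + 0*-746 = 169
p = 5; digits c_i = Σ_j d_{ij}·5^j, 0 ≤ d_{ij} < 5:
  c_1 = 10 = 0·5^0 + 2·5^1
  c_2 = 399 = 4·5^0 + 4·5^1 + 0·5^2 + 3·5^3
  c_3 = 22 = 2·5^0 + 4·5^1
  c_4 = 239 = 4·5^0 + 2·5^1 + 4·5^2 + 1·5^3
  c_5 = 261 = 1·5^0 + 2·5^1 + 0·5^2 + 2·5^3
  c_6 = 140 = 0·5^0 + 3·5^1 + 0·5^2 + 1·5^3
  c_7 = 169 = 4·5^0 + 3·5^1 + 1·5^2 + 1·5^3
Factor λ_0 = (0, 4, 2, 4, 1, 0, 4)
Factor λ_1 = (2, 4, 4, 2, 2, 3, 3)
Factor λ_2 = (0, 0, 0, 4, 0, 0, 1)
Factor λ_3 = (0, 3, 0, 1, 2, 1, 1)

((0, 4, 2, 4, 1, 0, 4), (2, 4, 4, 2, 2, 3, 3), (0, 0, 0, 4, 0, 0, 1), (0, 3, 0, 1, 2, 1, 1))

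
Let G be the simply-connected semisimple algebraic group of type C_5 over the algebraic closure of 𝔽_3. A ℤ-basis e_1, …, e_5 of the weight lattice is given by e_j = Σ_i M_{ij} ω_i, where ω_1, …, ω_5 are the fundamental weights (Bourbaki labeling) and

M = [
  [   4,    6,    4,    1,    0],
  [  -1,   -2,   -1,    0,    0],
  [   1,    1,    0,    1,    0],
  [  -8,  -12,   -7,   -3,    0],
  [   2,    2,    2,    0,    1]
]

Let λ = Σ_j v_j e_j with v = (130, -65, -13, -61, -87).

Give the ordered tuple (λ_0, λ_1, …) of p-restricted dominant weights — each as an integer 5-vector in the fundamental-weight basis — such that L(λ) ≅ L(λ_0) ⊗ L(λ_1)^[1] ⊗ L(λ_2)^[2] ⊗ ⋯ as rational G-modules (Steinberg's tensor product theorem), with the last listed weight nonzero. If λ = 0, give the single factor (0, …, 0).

Compute c_i = Σ_j M_{ij} v_j with v = (130, -65, -13, -61, -87):
  c_1 = 4*130 + 6*-65 + 4*-13 + 1*-61 + 0*-87 = 17
  c_2 = -1*130 + -2*-65 + -1*-13 + 0*-61 + 0*-87 = 13
  c_3 = 1*130 + 1*-65 + 0*-13 + 1*-61 + 0*-87 = 4
  c_4 = -8*130 + -12*-65 + -7*-13 + -3*-61 + 0*-87 = 14
  c_5 = 2*130 + 2*-65 + 2*-13 + 0*-61 + 1*-87 = 17
Expand coordinatewise in base 3:
  c_1 = 17 = 2·3^0 + 2·3^1 + 1·3^2
  c_2 = 13 = 1·3^0 + 1·3^1 + 1·3^2
  c_3 = 4 = 1·3^0 + 1·3^1
  c_4 = 14 = 2·3^0 + 1·3^1 + 1·3^2
  c_5 = 17 = 2·3^0 + 2·3^1 + 1·3^2
λ_0 = (2, 1, 1, 2, 2)
λ_1 = (2, 1, 1, 1, 2)
λ_2 = (1, 1, 0, 1, 1)

((2, 1, 1, 2, 2), (2, 1, 1, 1, 2), (1, 1, 0, 1, 1))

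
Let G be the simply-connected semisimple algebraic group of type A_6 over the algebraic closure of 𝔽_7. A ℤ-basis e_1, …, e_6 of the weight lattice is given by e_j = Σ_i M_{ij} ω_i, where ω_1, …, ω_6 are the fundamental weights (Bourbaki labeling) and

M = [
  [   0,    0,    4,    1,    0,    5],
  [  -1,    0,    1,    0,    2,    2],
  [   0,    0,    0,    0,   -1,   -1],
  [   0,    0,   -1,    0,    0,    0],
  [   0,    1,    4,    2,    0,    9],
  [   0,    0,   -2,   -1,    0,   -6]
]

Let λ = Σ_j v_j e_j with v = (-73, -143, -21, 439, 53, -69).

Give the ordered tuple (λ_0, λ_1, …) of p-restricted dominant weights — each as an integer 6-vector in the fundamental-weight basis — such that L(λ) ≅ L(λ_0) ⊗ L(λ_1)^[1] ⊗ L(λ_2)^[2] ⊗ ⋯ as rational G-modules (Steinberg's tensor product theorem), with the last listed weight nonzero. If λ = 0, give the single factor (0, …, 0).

In the fundamental-weight basis, λ has coordinates c = M·v (v = (-73, -143, -21, 439, 53, -69)):
  c_1 = (0)·(-73) + (0)·(-143) + (4)·(-21) + (1)·(439) + (0)·(53) + (5)·(-69) = 10
  c_2 = (-1)·(-73) + (0)·(-143) + (1)·(-21) + (0)·(439) + (2)·(53) + (2)·(-69) = 20
  c_3 = (0)·(-73) + (0)·(-143) + (0)·(-21) + (0)·(439) + (-1)·(53) + (-1)·(-69) = 16
  c_4 = (0)·(-73) + (0)·(-143) + (-1)·(-21) + (0)·(439) + (0)·(53) + (0)·(-69) = 21
  c_5 = (0)·(-73) + (1)·(-143) + (4)·(-21) + (2)·(439) + (0)·(53) + (9)·(-69) = 30
  c_6 = (0)·(-73) + (0)·(-143) + (-2)·(-21) + (-1)·(439) + (0)·(53) + (-6)·(-69) = 17
Base-7 expansion of each c_i:
  c_1 = 10 = 3·7^0 + 1·7^1
  c_2 = 20 = 6·7^0 + 2·7^1
  c_3 = 16 = 2·7^0 + 2·7^1
  c_4 = 21 = 0·7^0 + 3·7^1
  c_5 = 30 = 2·7^0 + 4·7^1
  c_6 = 17 = 3·7^0 + 2·7^1
p-restricted factor λ_0 = (3, 6, 2, 0, 2, 3)
p-restricted factor λ_1 = (1, 2, 2, 3, 4, 2)

((3, 6, 2, 0, 2, 3), (1, 2, 2, 3, 4, 2))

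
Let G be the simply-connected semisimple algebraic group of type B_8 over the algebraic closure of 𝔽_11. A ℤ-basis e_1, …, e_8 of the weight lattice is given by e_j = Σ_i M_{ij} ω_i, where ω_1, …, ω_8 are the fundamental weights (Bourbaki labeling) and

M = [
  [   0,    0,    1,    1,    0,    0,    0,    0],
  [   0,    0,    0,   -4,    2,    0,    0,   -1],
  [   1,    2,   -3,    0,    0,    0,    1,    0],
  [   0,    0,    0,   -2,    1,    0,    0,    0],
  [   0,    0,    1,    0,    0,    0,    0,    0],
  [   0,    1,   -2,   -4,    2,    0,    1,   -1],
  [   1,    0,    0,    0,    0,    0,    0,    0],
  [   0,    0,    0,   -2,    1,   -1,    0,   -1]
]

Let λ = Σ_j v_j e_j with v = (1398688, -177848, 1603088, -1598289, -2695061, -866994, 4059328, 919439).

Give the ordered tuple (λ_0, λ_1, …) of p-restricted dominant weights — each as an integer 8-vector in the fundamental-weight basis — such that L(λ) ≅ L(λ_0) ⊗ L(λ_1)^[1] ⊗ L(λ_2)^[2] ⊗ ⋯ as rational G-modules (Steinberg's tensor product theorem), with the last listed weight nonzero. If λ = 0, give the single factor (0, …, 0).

Change of basis e → ω: c = M·v where v = (1398688, -177848, 1603088, -1598289, -2695061, -866994, 4059328, 919439):
  c_1 = (0)·(1398688) + (0)·(-177848) + (1)·(1603088) + (1)·(-1598289) + (0)·(-2695061) + (0)·(-866994) + (0)·(4059328) + (0)·(919439) = 4799
  c_2 = (0)·(1398688) + (0)·(-177848) + (0)·(1603088) + (-4)·(-1598289) + (2)·(-2695061) + (0)·(-866994) + (0)·(4059328) + (-1)·(919439) = 83595
  c_3 = (1)·(1398688) + (2)·(-177848) + (-3)·(1603088) + (0)·(-1598289) + (0)·(-2695061) + (0)·(-866994) + (1)·(4059328) + (0)·(919439) = 293056
  c_4 = (0)·(1398688) + (0)·(-177848) + (0)·(1603088) + (-2)·(-1598289) + (1)·(-2695061) + (0)·(-866994) + (0)·(4059328) + (0)·(919439) = 501517
  c_5 = (0)·(1398688) + (0)·(-177848) + (1)·(1603088) + (0)·(-1598289) + (0)·(-2695061) + (0)·(-866994) + (0)·(4059328) + (0)·(919439) = 1603088
  c_6 = (0)·(1398688) + (1)·(-177848) + (-2)·(1603088) + (-4)·(-1598289) + (2)·(-2695061) + (0)·(-866994) + (1)·(4059328) + (-1)·(919439) = 758899
  c_7 = (1)·(1398688) + (0)·(-177848) + (0)·(1603088) + (0)·(-1598289) + (0)·(-2695061) + (0)·(-866994) + (0)·(4059328) + (0)·(919439) = 1398688
  c_8 = (0)·(1398688) + (0)·(-177848) + (0)·(1603088) + (-2)·(-1598289) + (1)·(-2695061) + (-1)·(-866994) + (0)·(4059328) + (-1)·(919439) = 449072
Base-11 expansion of each c_i:
  c_1 = 4799 = 3·11^0 + 7·11^1 + 6·11^2 + 3·11^3
  c_2 = 83595 = 6·11^0 + 9·11^1 + 8·11^2 + 7·11^3 + 5·11^4
  c_3 = 293056 = 5·11^0 + 10·11^1 + 1·11^2 + 0·11^3 + 9·11^4 + 1·11^5
  c_4 = 501517 = 5·11^0 + 8·11^1 + 8·11^2 + 2·11^3 + 1·11^4 + 3·11^5
  c_5 = 1603088 = 3·11^0 + 7·11^1 + 4·11^2 + 5·11^3 + 10·11^4 + 9·11^5
  c_6 = 758899 = 9·11^0 + 9·11^1 + 1·11^2 + 9·11^3 + 7·11^4 + 4·11^5
  c_7 = 1398688 = 5·11^0 + 4·11^1 + 9·11^2 + 5·11^3 + 7·11^4 + 8·11^5
  c_8 = 449072 = 8·11^0 + 3·11^1 + 4·11^2 + 7·11^3 + 8·11^4 + 2·11^5
Factor λ_0 = (3, 6, 5, 5, 3, 9, 5, 8)
Factor λ_1 = (7, 9, 10, 8, 7, 9, 4, 3)
Factor λ_2 = (6, 8, 1, 8, 4, 1, 9, 4)
Factor λ_3 = (3, 7, 0, 2, 5, 9, 5, 7)
Factor λ_4 = (0, 5, 9, 1, 10, 7, 7, 8)
Factor λ_5 = (0, 0, 1, 3, 9, 4, 8, 2)

((3, 6, 5, 5, 3, 9, 5, 8), (7, 9, 10, 8, 7, 9, 4, 3), (6, 8, 1, 8, 4, 1, 9, 4), (3, 7, 0, 2, 5, 9, 5, 7), (0, 5, 9, 1, 10, 7, 7, 8), (0, 0, 1, 3, 9, 4, 8, 2))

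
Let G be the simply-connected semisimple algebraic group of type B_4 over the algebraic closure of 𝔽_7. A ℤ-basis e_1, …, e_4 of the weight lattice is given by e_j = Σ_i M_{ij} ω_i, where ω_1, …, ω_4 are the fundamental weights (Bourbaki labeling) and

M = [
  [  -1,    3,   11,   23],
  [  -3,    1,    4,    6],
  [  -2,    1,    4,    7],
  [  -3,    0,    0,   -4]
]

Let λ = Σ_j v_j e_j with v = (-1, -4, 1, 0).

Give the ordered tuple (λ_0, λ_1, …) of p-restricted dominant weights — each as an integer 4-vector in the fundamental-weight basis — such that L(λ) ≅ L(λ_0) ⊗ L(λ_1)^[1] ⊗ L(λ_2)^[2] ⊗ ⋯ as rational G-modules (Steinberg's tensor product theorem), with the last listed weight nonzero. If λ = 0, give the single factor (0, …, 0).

In the fundamental-weight basis, λ has coordinates c = M·v (v = (-1, -4, 1, 0)):
  c_1 = (-1)·(-1) + (3)·(-4) + 11·1 + 23·0 = 0
  c_2 = (-3)·(-1) + (1)·(-4) + 4·1 + 6·0 = 3
  c_3 = (-2)·(-1) + (1)·(-4) + 4·1 + 7·0 = 2
  c_4 = (-3)·(-1) + (0)·(-4) + 0·1 + (-4)·(0) = 3
Writing each c_i in base p = 7:
  c_1 = 0
  c_2 = 3 = 3·7^0
  c_3 = 2 = 2·7^0
  c_4 = 3 = 3·7^0
Factor λ_0 = (0, 3, 2, 3)

((0, 3, 2, 3),)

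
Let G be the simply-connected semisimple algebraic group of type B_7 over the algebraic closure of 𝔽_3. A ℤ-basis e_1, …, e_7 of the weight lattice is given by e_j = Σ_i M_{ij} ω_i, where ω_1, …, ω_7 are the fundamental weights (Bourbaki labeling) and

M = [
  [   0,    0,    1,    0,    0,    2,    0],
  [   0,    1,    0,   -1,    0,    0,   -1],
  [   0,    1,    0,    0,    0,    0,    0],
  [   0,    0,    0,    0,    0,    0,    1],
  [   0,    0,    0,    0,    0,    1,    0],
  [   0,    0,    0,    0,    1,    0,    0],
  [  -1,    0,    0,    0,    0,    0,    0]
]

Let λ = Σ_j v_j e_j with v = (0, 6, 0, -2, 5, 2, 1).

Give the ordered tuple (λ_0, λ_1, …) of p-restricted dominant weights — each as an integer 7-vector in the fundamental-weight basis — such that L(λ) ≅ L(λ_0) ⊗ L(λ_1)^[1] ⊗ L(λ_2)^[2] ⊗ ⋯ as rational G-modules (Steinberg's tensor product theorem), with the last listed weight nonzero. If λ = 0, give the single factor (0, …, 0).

Converting to the ω-basis (c_i = row i of M dotted with v = (0, 6, 0, -2, 5, 2, 1)):
  c_1 = (0)·(0) + (0)·(6) + (1)·(0) + (0)·(-2) + (0)·(5) + (2)·(2) + (0)·(1) = 4
  c_2 = (0)·(0) + (1)·(6) + (0)·(0) + (-1)·(-2) + (0)·(5) + (0)·(2) + (-1)·(1) = 7
  c_3 = (0)·(0) + (1)·(6) + (0)·(0) + (0)·(-2) + (0)·(5) + (0)·(2) + (0)·(1) = 6
  c_4 = (0)·(0) + (0)·(6) + (0)·(0) + (0)·(-2) + (0)·(5) + (0)·(2) + (1)·(1) = 1
  c_5 = (0)·(0) + (0)·(6) + (0)·(0) + (0)·(-2) + (0)·(5) + (1)·(2) + (0)·(1) = 2
  c_6 = (0)·(0) + (0)·(6) + (0)·(0) + (0)·(-2) + (1)·(5) + (0)·(2) + (0)·(1) = 5
  c_7 = (-1)·(0) + (0)·(6) + (0)·(0) + (0)·(-2) + (0)·(5) + (0)·(2) + (0)·(1) = 0
Writing each c_i in base p = 3:
  c_1 = 4 = 1·3^0 + 1·3^1
  c_2 = 7 = 1·3^0 + 2·3^1
  c_3 = 6 = 0·3^0 + 2·3^1
  c_4 = 1 = 1·3^0
  c_5 = 2 = 2·3^0
  c_6 = 5 = 2·3^0 + 1·3^1
  c_7 = 0
Factor λ_0 = (1, 1, 0, 1, 2, 2, 0)
Factor λ_1 = (1, 2, 2, 0, 0, 1, 0)

((1, 1, 0, 1, 2, 2, 0), (1, 2, 2, 0, 0, 1, 0))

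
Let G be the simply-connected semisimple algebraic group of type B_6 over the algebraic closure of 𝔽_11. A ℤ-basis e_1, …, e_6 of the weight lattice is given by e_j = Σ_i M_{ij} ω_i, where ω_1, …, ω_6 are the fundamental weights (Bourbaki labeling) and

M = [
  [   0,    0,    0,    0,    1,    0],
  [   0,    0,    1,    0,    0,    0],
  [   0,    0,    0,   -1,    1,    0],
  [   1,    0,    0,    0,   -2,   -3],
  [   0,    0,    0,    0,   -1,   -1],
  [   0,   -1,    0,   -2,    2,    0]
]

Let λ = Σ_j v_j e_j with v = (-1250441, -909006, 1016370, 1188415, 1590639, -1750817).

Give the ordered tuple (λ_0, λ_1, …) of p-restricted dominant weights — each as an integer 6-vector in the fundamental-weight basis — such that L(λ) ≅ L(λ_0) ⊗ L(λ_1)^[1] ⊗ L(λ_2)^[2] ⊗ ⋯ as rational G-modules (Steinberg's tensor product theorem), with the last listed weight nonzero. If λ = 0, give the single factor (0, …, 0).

((6, 3, 9, 0, 7, 6), (8, 8, 1, 10, 8, 8), (0, 6, 2, 6, 3, 3), (7, 4, 5, 0, 10, 0), (9, 3, 5, 1, 10, 7), (9, 6, 2, 5, 0, 10))

ω-coordinates c = M·v, v = (-1250441, -909006, 1016370, 1188415, 1590639, -1750817):
  c_1 = (0)·(-1250441) + (0)·(-909006) + 0·1016370 + 0·1188415 + 1·1590639 + (0)·(-1750817) = 1590639
  c_2 = (0)·(-1250441) + (0)·(-909006) + 1·1016370 + 0·1188415 + 0·1590639 + (0)·(-1750817) = 1016370
  c_3 = (0)·(-1250441) + (0)·(-909006) + 0·1016370 + (-1)·(1188415) + 1·1590639 + (0)·(-1750817) = 402224
  c_4 = (1)·(-1250441) + (0)·(-909006) + 0·1016370 + 0·1188415 + (-2)·(1590639) + (-3)·(-1750817) = 820732
  c_5 = (0)·(-1250441) + (0)·(-909006) + 0·1016370 + 0·1188415 + (-1)·(1590639) + (-1)·(-1750817) = 160178
  c_6 = (0)·(-1250441) + (-1)·(-909006) + 0·1016370 + (-2)·(1188415) + 2·1590639 + (0)·(-1750817) = 1713454
Base-11 expansion of each c_i:
  c_1 = 1590639 = 6·11^0 + 8·11^1 + 0·11^2 + 7·11^3 + 9·11^4 + 9·11^5
  c_2 = 1016370 = 3·11^0 + 8·11^1 + 6·11^2 + 4·11^3 + 3·11^4 + 6·11^5
  c_3 = 402224 = 9·11^0 + 1·11^1 + 2·11^2 + 5·11^3 + 5·11^4 + 2·11^5
  c_4 = 820732 = 0·11^0 + 10·11^1 + 6·11^2 + 0·11^3 + 1·11^4 + 5·11^5
  c_5 = 160178 = 7·11^0 + 8·11^1 + 3·11^2 + 10·11^3 + 10·11^4
  c_6 = 1713454 = 6·11^0 + 8·11^1 + 3·11^2 + 0·11^3 + 7·11^4 + 10·11^5
Factor λ_0 = (6, 3, 9, 0, 7, 6)
Factor λ_1 = (8, 8, 1, 10, 8, 8)
Factor λ_2 = (0, 6, 2, 6, 3, 3)
Factor λ_3 = (7, 4, 5, 0, 10, 0)
Factor λ_4 = (9, 3, 5, 1, 10, 7)
Factor λ_5 = (9, 6, 2, 5, 0, 10)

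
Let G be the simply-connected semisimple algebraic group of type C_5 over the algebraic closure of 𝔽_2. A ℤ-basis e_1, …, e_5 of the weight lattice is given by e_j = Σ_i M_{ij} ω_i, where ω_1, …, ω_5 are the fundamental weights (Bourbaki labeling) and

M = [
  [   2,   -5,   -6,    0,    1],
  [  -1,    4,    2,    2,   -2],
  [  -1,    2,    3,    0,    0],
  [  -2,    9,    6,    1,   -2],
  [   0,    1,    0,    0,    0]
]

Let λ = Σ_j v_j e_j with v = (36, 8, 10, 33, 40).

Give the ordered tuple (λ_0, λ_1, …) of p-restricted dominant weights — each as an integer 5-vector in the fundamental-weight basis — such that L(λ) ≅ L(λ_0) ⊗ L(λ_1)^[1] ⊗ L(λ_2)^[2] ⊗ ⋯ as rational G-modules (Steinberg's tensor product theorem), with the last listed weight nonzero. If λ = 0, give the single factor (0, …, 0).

((0, 0, 0, 1, 0), (0, 1, 1, 0, 0), (1, 0, 0, 1, 0), (1, 0, 1, 1, 1))

Compute c_i = Σ_j M_{ij} v_j with v = (36, 8, 10, 33, 40):
  c_1 = 2*36 + -5*8 + -6*10 + 0*33 + 1*40 = 12
  c_2 = -1*36 + 4*8 + 2*10 + 2*33 + -2*40 = 2
  c_3 = -1*36 + 2*8 + 3*10 + 0*33 + 0*40 = 10
  c_4 = -2*36 + 9*8 + 6*10 + 1*33 + -2*40 = 13
  c_5 = 0*36 + 1*8 + 0*10 + 0*33 + 0*40 = 8
Writing each c_i in base p = 2:
  c_1 = 12 = 0·2^0 + 0·2^1 + 1·2^2 + 1·2^3
  c_2 = 2 = 0·2^0 + 1·2^1
  c_3 = 10 = 0·2^0 + 1·2^1 + 0·2^2 + 1·2^3
  c_4 = 13 = 1·2^0 + 0·2^1 + 1·2^2 + 1·2^3
  c_5 = 8 = 0·2^0 + 0·2^1 + 0·2^2 + 1·2^3
λ_0 = (0, 0, 0, 1, 0)
λ_1 = (0, 1, 1, 0, 0)
λ_2 = (1, 0, 0, 1, 0)
λ_3 = (1, 0, 1, 1, 1)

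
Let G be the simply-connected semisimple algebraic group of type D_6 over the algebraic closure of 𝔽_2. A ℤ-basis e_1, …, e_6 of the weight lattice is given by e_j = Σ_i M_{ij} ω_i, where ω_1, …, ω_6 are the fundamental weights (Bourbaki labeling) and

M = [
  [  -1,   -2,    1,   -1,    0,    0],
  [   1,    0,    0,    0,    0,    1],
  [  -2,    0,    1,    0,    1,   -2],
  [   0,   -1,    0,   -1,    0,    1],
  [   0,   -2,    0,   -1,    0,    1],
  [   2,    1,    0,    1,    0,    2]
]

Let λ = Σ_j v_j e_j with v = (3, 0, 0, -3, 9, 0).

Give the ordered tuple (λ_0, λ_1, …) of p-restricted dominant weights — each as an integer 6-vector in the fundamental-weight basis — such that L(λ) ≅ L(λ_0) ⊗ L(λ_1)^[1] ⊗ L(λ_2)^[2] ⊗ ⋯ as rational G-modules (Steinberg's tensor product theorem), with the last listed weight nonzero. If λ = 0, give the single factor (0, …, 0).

In the fundamental-weight basis, λ has coordinates c = M·v (v = (3, 0, 0, -3, 9, 0)):
  c_1 = (-1)·(3) + (-2)·(0) + 1·0 + (-1)·(-3) + 0·9 + 0·0 = 0
  c_2 = 1·3 + 0·0 + 0·0 + (0)·(-3) + 0·9 + 1·0 = 3
  c_3 = (-2)·(3) + 0·0 + 1·0 + (0)·(-3) + 1·9 + (-2)·(0) = 3
  c_4 = 0·3 + (-1)·(0) + 0·0 + (-1)·(-3) + 0·9 + 1·0 = 3
  c_5 = 0·3 + (-2)·(0) + 0·0 + (-1)·(-3) + 0·9 + 1·0 = 3
  c_6 = 2·3 + 1·0 + 0·0 + (1)·(-3) + 0·9 + 2·0 = 3
Expand coordinatewise in base 2:
  c_1 = 0
  c_2 = 3 = 1·2^0 + 1·2^1
  c_3 = 3 = 1·2^0 + 1·2^1
  c_4 = 3 = 1·2^0 + 1·2^1
  c_5 = 3 = 1·2^0 + 1·2^1
  c_6 = 3 = 1·2^0 + 1·2^1
p-restricted factor λ_0 = (0, 1, 1, 1, 1, 1)
p-restricted factor λ_1 = (0, 1, 1, 1, 1, 1)

((0, 1, 1, 1, 1, 1), (0, 1, 1, 1, 1, 1))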